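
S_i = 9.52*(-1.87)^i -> [9.52, -17.8, 33.29, -62.25, 116.41]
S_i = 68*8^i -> [68, 544, 4352, 34816, 278528]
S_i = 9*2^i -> [9, 18, 36, 72, 144]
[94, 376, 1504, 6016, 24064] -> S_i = 94*4^i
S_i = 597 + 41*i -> [597, 638, 679, 720, 761]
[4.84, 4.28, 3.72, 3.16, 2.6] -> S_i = 4.84 + -0.56*i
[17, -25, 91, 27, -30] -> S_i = Random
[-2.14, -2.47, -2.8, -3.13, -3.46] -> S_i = -2.14 + -0.33*i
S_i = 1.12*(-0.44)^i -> [1.12, -0.49, 0.22, -0.1, 0.04]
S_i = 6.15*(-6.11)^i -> [6.15, -37.58, 229.59, -1402.81, 8571.17]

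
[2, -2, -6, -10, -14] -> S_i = 2 + -4*i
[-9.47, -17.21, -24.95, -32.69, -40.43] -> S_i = -9.47 + -7.74*i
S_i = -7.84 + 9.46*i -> [-7.84, 1.62, 11.08, 20.54, 30.0]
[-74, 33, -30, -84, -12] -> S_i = Random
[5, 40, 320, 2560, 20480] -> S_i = 5*8^i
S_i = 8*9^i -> [8, 72, 648, 5832, 52488]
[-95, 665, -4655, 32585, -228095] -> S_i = -95*-7^i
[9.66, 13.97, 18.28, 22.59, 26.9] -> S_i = 9.66 + 4.31*i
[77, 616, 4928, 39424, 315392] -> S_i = 77*8^i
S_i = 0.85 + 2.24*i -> [0.85, 3.09, 5.33, 7.57, 9.81]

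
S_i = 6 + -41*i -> [6, -35, -76, -117, -158]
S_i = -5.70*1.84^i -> [-5.7, -10.49, -19.3, -35.51, -65.34]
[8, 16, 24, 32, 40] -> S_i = 8 + 8*i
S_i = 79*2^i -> [79, 158, 316, 632, 1264]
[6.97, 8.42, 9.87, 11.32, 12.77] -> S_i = 6.97 + 1.45*i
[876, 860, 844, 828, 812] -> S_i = 876 + -16*i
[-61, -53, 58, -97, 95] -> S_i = Random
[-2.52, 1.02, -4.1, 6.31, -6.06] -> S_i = Random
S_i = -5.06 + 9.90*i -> [-5.06, 4.84, 14.74, 24.64, 34.54]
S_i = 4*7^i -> [4, 28, 196, 1372, 9604]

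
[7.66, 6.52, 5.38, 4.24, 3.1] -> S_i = 7.66 + -1.14*i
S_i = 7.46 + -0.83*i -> [7.46, 6.63, 5.8, 4.97, 4.14]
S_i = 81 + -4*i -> [81, 77, 73, 69, 65]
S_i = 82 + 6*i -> [82, 88, 94, 100, 106]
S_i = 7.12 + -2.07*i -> [7.12, 5.05, 2.98, 0.91, -1.16]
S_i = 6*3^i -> [6, 18, 54, 162, 486]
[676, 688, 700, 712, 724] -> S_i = 676 + 12*i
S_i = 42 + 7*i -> [42, 49, 56, 63, 70]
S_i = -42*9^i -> [-42, -378, -3402, -30618, -275562]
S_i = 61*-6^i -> [61, -366, 2196, -13176, 79056]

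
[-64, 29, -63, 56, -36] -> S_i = Random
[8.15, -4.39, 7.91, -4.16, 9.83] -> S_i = Random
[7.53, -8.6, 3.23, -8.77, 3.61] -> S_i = Random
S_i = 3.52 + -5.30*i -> [3.52, -1.78, -7.08, -12.38, -17.68]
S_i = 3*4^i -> [3, 12, 48, 192, 768]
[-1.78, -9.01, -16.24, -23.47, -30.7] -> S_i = -1.78 + -7.23*i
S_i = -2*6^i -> [-2, -12, -72, -432, -2592]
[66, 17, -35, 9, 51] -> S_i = Random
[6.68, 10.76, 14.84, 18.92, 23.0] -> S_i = 6.68 + 4.08*i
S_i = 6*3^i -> [6, 18, 54, 162, 486]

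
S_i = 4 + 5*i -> [4, 9, 14, 19, 24]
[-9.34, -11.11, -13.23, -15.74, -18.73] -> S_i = -9.34*1.19^i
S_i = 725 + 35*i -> [725, 760, 795, 830, 865]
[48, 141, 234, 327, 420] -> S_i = 48 + 93*i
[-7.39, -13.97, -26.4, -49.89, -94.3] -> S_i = -7.39*1.89^i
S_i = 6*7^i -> [6, 42, 294, 2058, 14406]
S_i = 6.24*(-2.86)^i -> [6.24, -17.85, 51.04, -145.98, 417.49]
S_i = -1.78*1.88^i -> [-1.78, -3.35, -6.29, -11.83, -22.24]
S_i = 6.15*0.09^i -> [6.15, 0.55, 0.05, 0.0, 0.0]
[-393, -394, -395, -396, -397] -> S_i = -393 + -1*i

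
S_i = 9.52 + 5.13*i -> [9.52, 14.65, 19.78, 24.91, 30.04]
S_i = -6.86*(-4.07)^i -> [-6.86, 27.92, -113.64, 462.5, -1882.36]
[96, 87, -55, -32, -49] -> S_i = Random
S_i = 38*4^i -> [38, 152, 608, 2432, 9728]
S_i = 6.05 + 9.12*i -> [6.05, 15.17, 24.29, 33.41, 42.53]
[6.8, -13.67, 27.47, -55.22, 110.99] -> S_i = 6.80*(-2.01)^i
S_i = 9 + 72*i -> [9, 81, 153, 225, 297]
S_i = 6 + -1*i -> [6, 5, 4, 3, 2]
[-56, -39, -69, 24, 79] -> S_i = Random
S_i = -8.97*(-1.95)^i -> [-8.97, 17.49, -34.11, 66.51, -129.7]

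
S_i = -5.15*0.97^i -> [-5.15, -5.0, -4.85, -4.7, -4.56]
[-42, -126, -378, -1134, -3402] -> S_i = -42*3^i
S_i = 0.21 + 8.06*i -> [0.21, 8.27, 16.33, 24.39, 32.45]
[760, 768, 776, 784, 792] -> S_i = 760 + 8*i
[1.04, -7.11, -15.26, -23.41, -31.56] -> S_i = 1.04 + -8.15*i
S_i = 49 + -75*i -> [49, -26, -101, -176, -251]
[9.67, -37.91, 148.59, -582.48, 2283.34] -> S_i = 9.67*(-3.92)^i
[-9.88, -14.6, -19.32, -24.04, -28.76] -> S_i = -9.88 + -4.72*i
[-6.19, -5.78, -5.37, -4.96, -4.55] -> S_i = -6.19 + 0.41*i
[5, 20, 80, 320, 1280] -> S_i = 5*4^i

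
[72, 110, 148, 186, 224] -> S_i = 72 + 38*i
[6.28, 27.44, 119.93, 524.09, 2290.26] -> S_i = 6.28*4.37^i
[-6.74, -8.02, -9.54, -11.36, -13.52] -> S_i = -6.74*1.19^i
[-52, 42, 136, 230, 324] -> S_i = -52 + 94*i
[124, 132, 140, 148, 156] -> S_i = 124 + 8*i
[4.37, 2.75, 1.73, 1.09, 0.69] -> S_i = 4.37*0.63^i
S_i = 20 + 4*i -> [20, 24, 28, 32, 36]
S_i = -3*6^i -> [-3, -18, -108, -648, -3888]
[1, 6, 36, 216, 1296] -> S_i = 1*6^i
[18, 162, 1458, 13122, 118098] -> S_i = 18*9^i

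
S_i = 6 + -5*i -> [6, 1, -4, -9, -14]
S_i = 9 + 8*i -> [9, 17, 25, 33, 41]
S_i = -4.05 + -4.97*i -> [-4.05, -9.02, -13.99, -18.96, -23.93]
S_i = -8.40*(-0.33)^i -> [-8.4, 2.77, -0.91, 0.3, -0.1]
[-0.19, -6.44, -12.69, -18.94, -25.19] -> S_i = -0.19 + -6.25*i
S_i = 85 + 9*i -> [85, 94, 103, 112, 121]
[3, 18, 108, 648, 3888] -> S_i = 3*6^i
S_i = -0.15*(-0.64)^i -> [-0.15, 0.1, -0.06, 0.04, -0.03]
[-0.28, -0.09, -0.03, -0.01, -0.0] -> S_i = -0.28*0.33^i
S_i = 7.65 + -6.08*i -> [7.65, 1.57, -4.51, -10.59, -16.67]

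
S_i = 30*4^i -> [30, 120, 480, 1920, 7680]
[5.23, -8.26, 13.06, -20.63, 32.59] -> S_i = 5.23*(-1.58)^i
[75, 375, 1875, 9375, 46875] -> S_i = 75*5^i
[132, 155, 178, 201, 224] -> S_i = 132 + 23*i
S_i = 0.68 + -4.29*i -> [0.68, -3.61, -7.9, -12.19, -16.48]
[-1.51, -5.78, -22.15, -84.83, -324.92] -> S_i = -1.51*3.83^i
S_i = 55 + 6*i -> [55, 61, 67, 73, 79]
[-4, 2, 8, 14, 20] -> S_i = -4 + 6*i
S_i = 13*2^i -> [13, 26, 52, 104, 208]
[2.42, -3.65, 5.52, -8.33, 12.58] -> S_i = 2.42*(-1.51)^i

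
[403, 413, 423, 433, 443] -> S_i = 403 + 10*i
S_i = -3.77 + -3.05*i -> [-3.77, -6.82, -9.87, -12.92, -15.97]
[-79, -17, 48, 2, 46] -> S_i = Random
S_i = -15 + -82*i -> [-15, -97, -179, -261, -343]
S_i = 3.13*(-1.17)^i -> [3.13, -3.66, 4.28, -5.01, 5.87]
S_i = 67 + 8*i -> [67, 75, 83, 91, 99]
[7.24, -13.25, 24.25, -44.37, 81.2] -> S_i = 7.24*(-1.83)^i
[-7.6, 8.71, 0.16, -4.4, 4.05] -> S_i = Random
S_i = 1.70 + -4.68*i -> [1.7, -2.98, -7.66, -12.34, -17.02]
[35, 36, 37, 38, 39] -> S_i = 35 + 1*i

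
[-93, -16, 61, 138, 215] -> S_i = -93 + 77*i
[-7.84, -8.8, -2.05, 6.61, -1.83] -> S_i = Random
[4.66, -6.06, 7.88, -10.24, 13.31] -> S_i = 4.66*(-1.30)^i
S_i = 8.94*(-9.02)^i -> [8.94, -80.64, 727.36, -6560.81, 59178.46]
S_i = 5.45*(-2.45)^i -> [5.45, -13.35, 32.71, -80.15, 196.36]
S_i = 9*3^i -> [9, 27, 81, 243, 729]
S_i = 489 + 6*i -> [489, 495, 501, 507, 513]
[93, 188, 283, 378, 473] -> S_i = 93 + 95*i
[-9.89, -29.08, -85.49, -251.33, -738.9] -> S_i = -9.89*2.94^i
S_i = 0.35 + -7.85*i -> [0.35, -7.5, -15.35, -23.2, -31.05]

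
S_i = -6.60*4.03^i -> [-6.6, -26.6, -107.19, -431.98, -1740.86]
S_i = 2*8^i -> [2, 16, 128, 1024, 8192]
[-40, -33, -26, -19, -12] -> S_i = -40 + 7*i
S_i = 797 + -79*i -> [797, 718, 639, 560, 481]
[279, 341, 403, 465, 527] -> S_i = 279 + 62*i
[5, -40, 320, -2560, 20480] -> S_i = 5*-8^i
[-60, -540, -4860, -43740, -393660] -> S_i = -60*9^i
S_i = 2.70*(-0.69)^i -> [2.7, -1.86, 1.29, -0.89, 0.61]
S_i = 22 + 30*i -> [22, 52, 82, 112, 142]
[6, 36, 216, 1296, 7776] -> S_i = 6*6^i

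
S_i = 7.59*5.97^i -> [7.59, 45.31, 270.51, 1614.97, 9641.38]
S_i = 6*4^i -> [6, 24, 96, 384, 1536]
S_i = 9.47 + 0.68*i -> [9.47, 10.15, 10.83, 11.51, 12.19]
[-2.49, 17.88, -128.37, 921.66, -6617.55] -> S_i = -2.49*(-7.18)^i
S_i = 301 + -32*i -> [301, 269, 237, 205, 173]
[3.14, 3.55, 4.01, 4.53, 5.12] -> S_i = 3.14*1.13^i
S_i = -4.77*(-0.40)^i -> [-4.77, 1.91, -0.76, 0.31, -0.12]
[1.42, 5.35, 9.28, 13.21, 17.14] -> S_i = 1.42 + 3.93*i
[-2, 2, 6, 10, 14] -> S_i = -2 + 4*i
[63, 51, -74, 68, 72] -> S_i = Random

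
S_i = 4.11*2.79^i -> [4.11, 11.47, 31.99, 89.26, 249.03]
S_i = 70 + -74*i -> [70, -4, -78, -152, -226]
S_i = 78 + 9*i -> [78, 87, 96, 105, 114]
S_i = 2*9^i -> [2, 18, 162, 1458, 13122]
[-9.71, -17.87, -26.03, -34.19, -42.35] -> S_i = -9.71 + -8.16*i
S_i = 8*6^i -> [8, 48, 288, 1728, 10368]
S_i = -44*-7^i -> [-44, 308, -2156, 15092, -105644]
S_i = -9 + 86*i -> [-9, 77, 163, 249, 335]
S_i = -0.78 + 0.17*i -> [-0.78, -0.61, -0.44, -0.27, -0.1]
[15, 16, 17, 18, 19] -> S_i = 15 + 1*i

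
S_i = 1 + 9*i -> [1, 10, 19, 28, 37]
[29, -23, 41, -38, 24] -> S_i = Random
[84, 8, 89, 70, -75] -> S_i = Random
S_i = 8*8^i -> [8, 64, 512, 4096, 32768]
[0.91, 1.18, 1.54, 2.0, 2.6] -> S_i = 0.91*1.30^i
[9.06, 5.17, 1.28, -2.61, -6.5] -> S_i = 9.06 + -3.89*i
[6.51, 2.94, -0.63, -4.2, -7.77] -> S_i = 6.51 + -3.57*i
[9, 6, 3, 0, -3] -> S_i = 9 + -3*i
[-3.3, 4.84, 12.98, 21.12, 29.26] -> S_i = -3.30 + 8.14*i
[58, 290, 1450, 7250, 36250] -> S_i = 58*5^i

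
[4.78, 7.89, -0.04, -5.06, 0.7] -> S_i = Random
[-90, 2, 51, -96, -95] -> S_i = Random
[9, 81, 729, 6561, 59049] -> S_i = 9*9^i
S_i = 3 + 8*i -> [3, 11, 19, 27, 35]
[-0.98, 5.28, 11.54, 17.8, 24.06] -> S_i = -0.98 + 6.26*i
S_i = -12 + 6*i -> [-12, -6, 0, 6, 12]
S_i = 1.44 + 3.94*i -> [1.44, 5.38, 9.32, 13.26, 17.2]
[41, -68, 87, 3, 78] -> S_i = Random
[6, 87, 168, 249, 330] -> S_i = 6 + 81*i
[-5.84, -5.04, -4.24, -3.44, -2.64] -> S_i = -5.84 + 0.80*i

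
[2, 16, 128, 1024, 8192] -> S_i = 2*8^i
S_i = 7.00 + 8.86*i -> [7.0, 15.86, 24.72, 33.58, 42.44]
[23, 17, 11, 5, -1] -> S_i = 23 + -6*i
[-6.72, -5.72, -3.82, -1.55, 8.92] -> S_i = Random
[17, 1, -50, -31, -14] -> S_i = Random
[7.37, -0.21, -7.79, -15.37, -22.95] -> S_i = 7.37 + -7.58*i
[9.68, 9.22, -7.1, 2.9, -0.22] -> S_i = Random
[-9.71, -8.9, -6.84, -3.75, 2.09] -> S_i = Random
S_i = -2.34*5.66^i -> [-2.34, -13.24, -74.96, -424.29, -2401.49]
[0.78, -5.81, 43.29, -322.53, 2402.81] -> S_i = 0.78*(-7.45)^i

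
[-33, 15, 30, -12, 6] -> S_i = Random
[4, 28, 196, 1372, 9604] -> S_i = 4*7^i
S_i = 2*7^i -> [2, 14, 98, 686, 4802]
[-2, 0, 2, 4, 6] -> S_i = -2 + 2*i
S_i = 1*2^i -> [1, 2, 4, 8, 16]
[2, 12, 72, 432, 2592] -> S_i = 2*6^i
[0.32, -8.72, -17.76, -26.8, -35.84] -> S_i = 0.32 + -9.04*i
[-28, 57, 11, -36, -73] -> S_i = Random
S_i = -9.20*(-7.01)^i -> [-9.2, 64.49, -452.09, 3169.14, -22215.69]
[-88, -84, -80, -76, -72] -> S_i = -88 + 4*i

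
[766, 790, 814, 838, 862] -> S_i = 766 + 24*i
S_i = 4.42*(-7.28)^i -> [4.42, -32.18, 234.25, -1705.36, 12415.03]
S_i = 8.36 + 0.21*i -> [8.36, 8.57, 8.78, 8.99, 9.2]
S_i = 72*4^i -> [72, 288, 1152, 4608, 18432]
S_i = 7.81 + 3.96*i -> [7.81, 11.77, 15.73, 19.69, 23.65]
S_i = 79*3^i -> [79, 237, 711, 2133, 6399]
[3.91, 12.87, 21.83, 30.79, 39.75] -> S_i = 3.91 + 8.96*i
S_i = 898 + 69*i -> [898, 967, 1036, 1105, 1174]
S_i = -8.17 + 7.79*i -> [-8.17, -0.38, 7.41, 15.2, 22.99]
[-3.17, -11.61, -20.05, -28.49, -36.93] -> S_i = -3.17 + -8.44*i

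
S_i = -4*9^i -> [-4, -36, -324, -2916, -26244]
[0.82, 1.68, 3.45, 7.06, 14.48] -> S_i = 0.82*2.05^i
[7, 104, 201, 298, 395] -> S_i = 7 + 97*i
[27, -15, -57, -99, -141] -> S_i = 27 + -42*i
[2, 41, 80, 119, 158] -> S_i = 2 + 39*i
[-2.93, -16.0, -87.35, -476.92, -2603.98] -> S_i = -2.93*5.46^i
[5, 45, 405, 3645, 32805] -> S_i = 5*9^i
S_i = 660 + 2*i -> [660, 662, 664, 666, 668]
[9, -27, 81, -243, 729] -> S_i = 9*-3^i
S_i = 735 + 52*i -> [735, 787, 839, 891, 943]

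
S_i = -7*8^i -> [-7, -56, -448, -3584, -28672]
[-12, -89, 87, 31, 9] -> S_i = Random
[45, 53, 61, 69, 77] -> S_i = 45 + 8*i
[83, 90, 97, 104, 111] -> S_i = 83 + 7*i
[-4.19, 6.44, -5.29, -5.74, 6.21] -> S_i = Random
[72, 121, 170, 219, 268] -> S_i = 72 + 49*i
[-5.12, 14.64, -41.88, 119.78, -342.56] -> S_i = -5.12*(-2.86)^i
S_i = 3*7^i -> [3, 21, 147, 1029, 7203]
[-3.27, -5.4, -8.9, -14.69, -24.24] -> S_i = -3.27*1.65^i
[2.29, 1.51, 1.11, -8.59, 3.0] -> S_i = Random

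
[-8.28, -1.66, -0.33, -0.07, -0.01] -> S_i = -8.28*0.20^i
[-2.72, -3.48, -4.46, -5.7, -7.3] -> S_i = -2.72*1.28^i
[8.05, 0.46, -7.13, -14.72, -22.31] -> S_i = 8.05 + -7.59*i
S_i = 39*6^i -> [39, 234, 1404, 8424, 50544]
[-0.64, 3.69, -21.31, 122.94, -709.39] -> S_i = -0.64*(-5.77)^i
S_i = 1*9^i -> [1, 9, 81, 729, 6561]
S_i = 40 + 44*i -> [40, 84, 128, 172, 216]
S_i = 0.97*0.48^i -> [0.97, 0.47, 0.22, 0.11, 0.05]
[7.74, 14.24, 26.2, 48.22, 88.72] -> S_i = 7.74*1.84^i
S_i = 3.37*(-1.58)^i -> [3.37, -5.32, 8.41, -13.29, 21.0]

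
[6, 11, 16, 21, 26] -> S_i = 6 + 5*i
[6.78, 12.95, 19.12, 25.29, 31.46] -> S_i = 6.78 + 6.17*i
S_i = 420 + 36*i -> [420, 456, 492, 528, 564]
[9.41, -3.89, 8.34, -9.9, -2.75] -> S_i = Random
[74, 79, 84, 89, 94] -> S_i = 74 + 5*i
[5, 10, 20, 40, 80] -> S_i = 5*2^i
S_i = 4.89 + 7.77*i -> [4.89, 12.66, 20.43, 28.2, 35.97]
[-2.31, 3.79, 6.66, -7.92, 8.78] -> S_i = Random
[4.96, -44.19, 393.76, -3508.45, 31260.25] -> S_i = 4.96*(-8.91)^i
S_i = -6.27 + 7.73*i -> [-6.27, 1.46, 9.19, 16.92, 24.65]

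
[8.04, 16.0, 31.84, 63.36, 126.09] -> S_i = 8.04*1.99^i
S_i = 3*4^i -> [3, 12, 48, 192, 768]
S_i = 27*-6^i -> [27, -162, 972, -5832, 34992]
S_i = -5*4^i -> [-5, -20, -80, -320, -1280]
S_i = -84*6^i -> [-84, -504, -3024, -18144, -108864]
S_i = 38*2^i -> [38, 76, 152, 304, 608]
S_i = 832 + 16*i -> [832, 848, 864, 880, 896]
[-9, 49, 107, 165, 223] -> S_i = -9 + 58*i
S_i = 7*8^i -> [7, 56, 448, 3584, 28672]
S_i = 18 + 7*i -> [18, 25, 32, 39, 46]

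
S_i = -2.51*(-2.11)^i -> [-2.51, 5.3, -11.17, 23.58, -49.75]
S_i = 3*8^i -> [3, 24, 192, 1536, 12288]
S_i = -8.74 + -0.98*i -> [-8.74, -9.72, -10.7, -11.68, -12.66]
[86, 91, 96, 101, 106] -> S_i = 86 + 5*i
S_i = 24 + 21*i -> [24, 45, 66, 87, 108]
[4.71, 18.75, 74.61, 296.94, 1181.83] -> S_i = 4.71*3.98^i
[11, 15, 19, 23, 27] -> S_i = 11 + 4*i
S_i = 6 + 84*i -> [6, 90, 174, 258, 342]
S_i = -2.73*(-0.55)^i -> [-2.73, 1.5, -0.83, 0.45, -0.25]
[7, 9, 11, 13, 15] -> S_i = 7 + 2*i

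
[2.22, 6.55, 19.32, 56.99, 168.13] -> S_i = 2.22*2.95^i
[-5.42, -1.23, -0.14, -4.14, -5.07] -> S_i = Random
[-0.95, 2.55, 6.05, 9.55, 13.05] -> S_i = -0.95 + 3.50*i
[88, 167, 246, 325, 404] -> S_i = 88 + 79*i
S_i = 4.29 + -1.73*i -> [4.29, 2.56, 0.83, -0.9, -2.63]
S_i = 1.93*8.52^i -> [1.93, 16.44, 140.1, 1193.65, 10169.88]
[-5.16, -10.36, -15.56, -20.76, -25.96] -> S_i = -5.16 + -5.20*i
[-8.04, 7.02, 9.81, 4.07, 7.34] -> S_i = Random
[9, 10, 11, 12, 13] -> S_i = 9 + 1*i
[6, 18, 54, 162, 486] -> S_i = 6*3^i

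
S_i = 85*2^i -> [85, 170, 340, 680, 1360]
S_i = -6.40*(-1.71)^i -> [-6.4, 10.94, -18.71, 32.0, -54.72]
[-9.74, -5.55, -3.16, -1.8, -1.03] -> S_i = -9.74*0.57^i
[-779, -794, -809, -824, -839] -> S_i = -779 + -15*i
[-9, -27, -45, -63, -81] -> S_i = -9 + -18*i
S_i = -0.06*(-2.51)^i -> [-0.06, 0.15, -0.38, 0.95, -2.38]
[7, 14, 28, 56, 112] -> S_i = 7*2^i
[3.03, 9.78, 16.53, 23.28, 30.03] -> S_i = 3.03 + 6.75*i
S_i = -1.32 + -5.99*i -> [-1.32, -7.31, -13.3, -19.29, -25.28]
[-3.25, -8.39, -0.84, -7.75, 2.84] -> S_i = Random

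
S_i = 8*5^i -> [8, 40, 200, 1000, 5000]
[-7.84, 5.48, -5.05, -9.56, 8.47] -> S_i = Random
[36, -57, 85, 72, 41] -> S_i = Random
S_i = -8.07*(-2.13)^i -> [-8.07, 17.19, -36.61, 77.99, -166.11]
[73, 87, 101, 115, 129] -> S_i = 73 + 14*i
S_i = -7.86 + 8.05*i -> [-7.86, 0.19, 8.24, 16.29, 24.34]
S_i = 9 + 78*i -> [9, 87, 165, 243, 321]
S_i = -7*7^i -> [-7, -49, -343, -2401, -16807]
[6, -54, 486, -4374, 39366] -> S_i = 6*-9^i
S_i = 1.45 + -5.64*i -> [1.45, -4.19, -9.83, -15.47, -21.11]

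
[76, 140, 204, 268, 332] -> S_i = 76 + 64*i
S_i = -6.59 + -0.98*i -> [-6.59, -7.57, -8.55, -9.53, -10.51]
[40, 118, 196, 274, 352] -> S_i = 40 + 78*i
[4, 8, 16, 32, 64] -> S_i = 4*2^i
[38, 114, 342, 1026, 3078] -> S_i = 38*3^i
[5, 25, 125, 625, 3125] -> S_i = 5*5^i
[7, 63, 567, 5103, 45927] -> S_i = 7*9^i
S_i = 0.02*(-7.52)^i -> [0.02, -0.15, 1.13, -8.51, 63.96]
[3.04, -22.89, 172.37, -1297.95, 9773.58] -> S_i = 3.04*(-7.53)^i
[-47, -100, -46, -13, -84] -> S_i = Random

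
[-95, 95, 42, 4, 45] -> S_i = Random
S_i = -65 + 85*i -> [-65, 20, 105, 190, 275]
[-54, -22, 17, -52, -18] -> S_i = Random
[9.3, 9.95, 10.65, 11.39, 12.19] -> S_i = 9.30*1.07^i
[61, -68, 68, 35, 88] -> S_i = Random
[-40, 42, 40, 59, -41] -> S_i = Random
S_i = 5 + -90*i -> [5, -85, -175, -265, -355]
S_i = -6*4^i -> [-6, -24, -96, -384, -1536]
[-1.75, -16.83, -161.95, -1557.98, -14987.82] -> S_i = -1.75*9.62^i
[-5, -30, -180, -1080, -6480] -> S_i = -5*6^i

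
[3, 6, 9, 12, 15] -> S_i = 3 + 3*i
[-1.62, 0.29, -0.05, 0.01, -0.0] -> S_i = -1.62*(-0.18)^i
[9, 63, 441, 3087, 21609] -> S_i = 9*7^i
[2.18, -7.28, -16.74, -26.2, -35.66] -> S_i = 2.18 + -9.46*i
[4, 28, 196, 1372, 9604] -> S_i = 4*7^i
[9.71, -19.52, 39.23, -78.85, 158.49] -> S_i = 9.71*(-2.01)^i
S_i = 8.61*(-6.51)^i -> [8.61, -56.05, 364.89, -2375.45, 15464.19]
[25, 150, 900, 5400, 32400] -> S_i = 25*6^i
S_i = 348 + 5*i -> [348, 353, 358, 363, 368]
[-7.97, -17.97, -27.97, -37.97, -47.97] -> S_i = -7.97 + -10.00*i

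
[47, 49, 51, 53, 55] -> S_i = 47 + 2*i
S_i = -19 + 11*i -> [-19, -8, 3, 14, 25]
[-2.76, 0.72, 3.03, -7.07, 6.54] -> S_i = Random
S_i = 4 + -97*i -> [4, -93, -190, -287, -384]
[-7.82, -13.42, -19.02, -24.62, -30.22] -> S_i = -7.82 + -5.60*i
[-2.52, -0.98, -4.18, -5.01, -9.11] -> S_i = Random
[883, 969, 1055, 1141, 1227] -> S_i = 883 + 86*i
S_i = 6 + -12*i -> [6, -6, -18, -30, -42]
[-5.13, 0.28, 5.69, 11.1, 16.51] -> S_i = -5.13 + 5.41*i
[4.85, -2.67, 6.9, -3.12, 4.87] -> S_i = Random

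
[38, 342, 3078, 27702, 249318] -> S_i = 38*9^i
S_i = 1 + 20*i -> [1, 21, 41, 61, 81]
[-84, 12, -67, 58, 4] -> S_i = Random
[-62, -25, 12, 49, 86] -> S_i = -62 + 37*i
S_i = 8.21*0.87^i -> [8.21, 7.14, 6.21, 5.41, 4.7]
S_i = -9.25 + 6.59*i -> [-9.25, -2.66, 3.93, 10.52, 17.11]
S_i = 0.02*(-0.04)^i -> [0.02, -0.0, 0.0, -0.0, 0.0]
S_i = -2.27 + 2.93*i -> [-2.27, 0.66, 3.59, 6.52, 9.45]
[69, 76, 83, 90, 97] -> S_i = 69 + 7*i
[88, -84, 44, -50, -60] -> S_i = Random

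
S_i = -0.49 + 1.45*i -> [-0.49, 0.96, 2.41, 3.86, 5.31]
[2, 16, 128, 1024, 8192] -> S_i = 2*8^i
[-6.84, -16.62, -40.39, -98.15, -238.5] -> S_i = -6.84*2.43^i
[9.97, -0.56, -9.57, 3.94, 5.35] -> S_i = Random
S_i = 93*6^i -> [93, 558, 3348, 20088, 120528]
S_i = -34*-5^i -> [-34, 170, -850, 4250, -21250]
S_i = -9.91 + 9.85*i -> [-9.91, -0.06, 9.79, 19.64, 29.49]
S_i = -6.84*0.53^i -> [-6.84, -3.63, -1.92, -1.02, -0.54]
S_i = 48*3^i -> [48, 144, 432, 1296, 3888]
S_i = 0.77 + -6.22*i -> [0.77, -5.45, -11.67, -17.89, -24.11]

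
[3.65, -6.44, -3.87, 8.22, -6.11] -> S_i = Random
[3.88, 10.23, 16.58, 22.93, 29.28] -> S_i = 3.88 + 6.35*i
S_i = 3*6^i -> [3, 18, 108, 648, 3888]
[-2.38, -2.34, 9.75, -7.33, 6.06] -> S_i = Random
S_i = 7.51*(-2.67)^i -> [7.51, -20.05, 53.54, -142.95, 381.67]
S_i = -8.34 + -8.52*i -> [-8.34, -16.86, -25.38, -33.9, -42.42]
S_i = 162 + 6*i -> [162, 168, 174, 180, 186]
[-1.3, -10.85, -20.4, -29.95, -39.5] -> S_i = -1.30 + -9.55*i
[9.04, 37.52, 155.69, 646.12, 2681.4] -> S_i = 9.04*4.15^i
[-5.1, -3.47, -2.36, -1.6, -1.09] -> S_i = -5.10*0.68^i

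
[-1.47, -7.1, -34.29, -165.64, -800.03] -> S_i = -1.47*4.83^i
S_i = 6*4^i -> [6, 24, 96, 384, 1536]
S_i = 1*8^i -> [1, 8, 64, 512, 4096]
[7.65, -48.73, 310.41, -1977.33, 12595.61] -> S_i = 7.65*(-6.37)^i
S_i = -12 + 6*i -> [-12, -6, 0, 6, 12]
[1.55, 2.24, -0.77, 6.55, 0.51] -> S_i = Random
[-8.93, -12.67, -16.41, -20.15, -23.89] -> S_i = -8.93 + -3.74*i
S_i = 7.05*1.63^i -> [7.05, 11.49, 18.73, 30.53, 49.77]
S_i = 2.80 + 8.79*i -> [2.8, 11.59, 20.38, 29.17, 37.96]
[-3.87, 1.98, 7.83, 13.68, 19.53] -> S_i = -3.87 + 5.85*i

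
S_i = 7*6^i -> [7, 42, 252, 1512, 9072]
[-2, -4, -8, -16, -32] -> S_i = -2*2^i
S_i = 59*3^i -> [59, 177, 531, 1593, 4779]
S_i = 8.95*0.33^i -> [8.95, 2.95, 0.97, 0.32, 0.11]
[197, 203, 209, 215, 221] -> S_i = 197 + 6*i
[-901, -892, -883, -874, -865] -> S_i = -901 + 9*i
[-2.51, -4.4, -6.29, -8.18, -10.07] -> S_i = -2.51 + -1.89*i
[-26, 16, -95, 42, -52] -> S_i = Random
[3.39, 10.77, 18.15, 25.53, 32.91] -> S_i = 3.39 + 7.38*i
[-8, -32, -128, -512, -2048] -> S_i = -8*4^i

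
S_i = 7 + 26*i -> [7, 33, 59, 85, 111]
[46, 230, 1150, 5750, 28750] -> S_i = 46*5^i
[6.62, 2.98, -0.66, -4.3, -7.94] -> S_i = 6.62 + -3.64*i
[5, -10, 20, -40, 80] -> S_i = 5*-2^i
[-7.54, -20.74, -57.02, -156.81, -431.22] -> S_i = -7.54*2.75^i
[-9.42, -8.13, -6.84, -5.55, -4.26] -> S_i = -9.42 + 1.29*i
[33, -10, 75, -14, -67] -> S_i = Random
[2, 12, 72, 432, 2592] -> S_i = 2*6^i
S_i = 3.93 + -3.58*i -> [3.93, 0.35, -3.23, -6.81, -10.39]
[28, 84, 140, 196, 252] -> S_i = 28 + 56*i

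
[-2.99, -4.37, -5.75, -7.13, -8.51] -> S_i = -2.99 + -1.38*i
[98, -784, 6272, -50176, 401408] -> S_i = 98*-8^i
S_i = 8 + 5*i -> [8, 13, 18, 23, 28]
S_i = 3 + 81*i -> [3, 84, 165, 246, 327]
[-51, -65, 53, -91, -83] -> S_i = Random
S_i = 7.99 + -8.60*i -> [7.99, -0.61, -9.21, -17.81, -26.41]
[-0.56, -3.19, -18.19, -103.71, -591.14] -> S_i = -0.56*5.70^i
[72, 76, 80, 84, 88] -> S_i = 72 + 4*i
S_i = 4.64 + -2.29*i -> [4.64, 2.35, 0.06, -2.23, -4.52]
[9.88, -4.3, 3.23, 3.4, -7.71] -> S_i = Random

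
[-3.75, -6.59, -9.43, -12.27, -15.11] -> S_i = -3.75 + -2.84*i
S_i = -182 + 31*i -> [-182, -151, -120, -89, -58]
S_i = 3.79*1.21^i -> [3.79, 4.59, 5.55, 6.71, 8.12]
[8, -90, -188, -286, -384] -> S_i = 8 + -98*i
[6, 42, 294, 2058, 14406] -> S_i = 6*7^i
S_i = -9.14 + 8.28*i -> [-9.14, -0.86, 7.42, 15.7, 23.98]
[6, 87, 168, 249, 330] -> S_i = 6 + 81*i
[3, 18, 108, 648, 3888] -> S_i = 3*6^i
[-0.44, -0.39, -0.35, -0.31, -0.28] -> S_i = -0.44*0.89^i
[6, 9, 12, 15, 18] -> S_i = 6 + 3*i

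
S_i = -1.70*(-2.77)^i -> [-1.7, 4.71, -13.04, 36.13, -100.08]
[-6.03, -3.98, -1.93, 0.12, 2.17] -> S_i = -6.03 + 2.05*i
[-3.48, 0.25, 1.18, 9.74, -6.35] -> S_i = Random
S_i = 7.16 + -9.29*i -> [7.16, -2.13, -11.42, -20.71, -30.0]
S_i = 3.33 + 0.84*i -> [3.33, 4.17, 5.01, 5.85, 6.69]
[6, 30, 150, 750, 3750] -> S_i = 6*5^i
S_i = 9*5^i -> [9, 45, 225, 1125, 5625]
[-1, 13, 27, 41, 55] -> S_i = -1 + 14*i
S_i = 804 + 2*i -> [804, 806, 808, 810, 812]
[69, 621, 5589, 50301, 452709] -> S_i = 69*9^i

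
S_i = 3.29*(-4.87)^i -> [3.29, -16.02, 78.03, -380.0, 1850.6]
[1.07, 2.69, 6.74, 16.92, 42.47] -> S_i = 1.07*2.51^i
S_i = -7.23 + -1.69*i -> [-7.23, -8.92, -10.61, -12.3, -13.99]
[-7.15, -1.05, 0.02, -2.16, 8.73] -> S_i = Random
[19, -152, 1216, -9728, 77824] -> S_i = 19*-8^i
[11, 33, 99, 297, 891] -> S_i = 11*3^i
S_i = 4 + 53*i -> [4, 57, 110, 163, 216]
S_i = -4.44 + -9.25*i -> [-4.44, -13.69, -22.94, -32.19, -41.44]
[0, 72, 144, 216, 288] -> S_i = 0 + 72*i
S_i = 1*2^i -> [1, 2, 4, 8, 16]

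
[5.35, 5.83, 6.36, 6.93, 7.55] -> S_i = 5.35*1.09^i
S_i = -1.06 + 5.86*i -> [-1.06, 4.8, 10.66, 16.52, 22.38]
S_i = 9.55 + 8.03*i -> [9.55, 17.58, 25.61, 33.64, 41.67]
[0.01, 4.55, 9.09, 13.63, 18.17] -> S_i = 0.01 + 4.54*i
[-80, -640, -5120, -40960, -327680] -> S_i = -80*8^i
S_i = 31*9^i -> [31, 279, 2511, 22599, 203391]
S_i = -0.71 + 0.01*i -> [-0.71, -0.7, -0.69, -0.68, -0.67]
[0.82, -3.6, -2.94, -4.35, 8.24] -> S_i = Random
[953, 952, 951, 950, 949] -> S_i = 953 + -1*i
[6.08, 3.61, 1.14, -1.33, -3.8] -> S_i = 6.08 + -2.47*i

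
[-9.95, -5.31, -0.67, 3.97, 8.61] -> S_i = -9.95 + 4.64*i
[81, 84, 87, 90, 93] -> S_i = 81 + 3*i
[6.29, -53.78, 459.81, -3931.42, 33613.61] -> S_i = 6.29*(-8.55)^i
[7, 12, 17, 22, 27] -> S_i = 7 + 5*i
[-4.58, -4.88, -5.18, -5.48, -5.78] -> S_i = -4.58 + -0.30*i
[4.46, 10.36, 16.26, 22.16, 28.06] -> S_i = 4.46 + 5.90*i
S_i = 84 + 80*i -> [84, 164, 244, 324, 404]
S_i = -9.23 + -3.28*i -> [-9.23, -12.51, -15.79, -19.07, -22.35]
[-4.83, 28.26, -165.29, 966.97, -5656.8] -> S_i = -4.83*(-5.85)^i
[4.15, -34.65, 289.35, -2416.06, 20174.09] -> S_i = 4.15*(-8.35)^i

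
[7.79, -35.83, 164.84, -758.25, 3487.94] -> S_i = 7.79*(-4.60)^i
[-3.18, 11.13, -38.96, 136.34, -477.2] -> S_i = -3.18*(-3.50)^i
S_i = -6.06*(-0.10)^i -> [-6.06, 0.61, -0.06, 0.01, -0.0]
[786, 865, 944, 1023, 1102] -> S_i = 786 + 79*i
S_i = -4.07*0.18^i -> [-4.07, -0.73, -0.13, -0.02, -0.0]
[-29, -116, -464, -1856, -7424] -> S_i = -29*4^i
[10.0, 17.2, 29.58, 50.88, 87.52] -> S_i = 10.00*1.72^i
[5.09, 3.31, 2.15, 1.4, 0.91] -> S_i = 5.09*0.65^i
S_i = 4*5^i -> [4, 20, 100, 500, 2500]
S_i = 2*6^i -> [2, 12, 72, 432, 2592]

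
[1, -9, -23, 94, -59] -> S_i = Random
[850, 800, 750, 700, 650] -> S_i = 850 + -50*i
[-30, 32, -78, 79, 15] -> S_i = Random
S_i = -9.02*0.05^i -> [-9.02, -0.45, -0.02, -0.0, -0.0]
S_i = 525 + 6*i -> [525, 531, 537, 543, 549]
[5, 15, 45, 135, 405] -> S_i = 5*3^i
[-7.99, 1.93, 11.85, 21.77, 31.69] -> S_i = -7.99 + 9.92*i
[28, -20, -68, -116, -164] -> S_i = 28 + -48*i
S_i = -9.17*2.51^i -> [-9.17, -23.02, -57.77, -145.01, -363.97]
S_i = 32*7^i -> [32, 224, 1568, 10976, 76832]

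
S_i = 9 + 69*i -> [9, 78, 147, 216, 285]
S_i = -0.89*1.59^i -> [-0.89, -1.42, -2.25, -3.58, -5.69]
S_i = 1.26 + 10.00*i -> [1.26, 11.26, 21.26, 31.26, 41.26]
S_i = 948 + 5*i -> [948, 953, 958, 963, 968]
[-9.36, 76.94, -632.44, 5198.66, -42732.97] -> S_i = -9.36*(-8.22)^i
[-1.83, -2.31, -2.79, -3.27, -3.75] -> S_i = -1.83 + -0.48*i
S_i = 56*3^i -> [56, 168, 504, 1512, 4536]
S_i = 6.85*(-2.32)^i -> [6.85, -15.89, 36.87, -85.54, 198.45]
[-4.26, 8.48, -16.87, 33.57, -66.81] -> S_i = -4.26*(-1.99)^i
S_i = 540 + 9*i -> [540, 549, 558, 567, 576]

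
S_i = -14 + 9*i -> [-14, -5, 4, 13, 22]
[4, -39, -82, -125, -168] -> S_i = 4 + -43*i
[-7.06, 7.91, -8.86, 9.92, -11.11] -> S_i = -7.06*(-1.12)^i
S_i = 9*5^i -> [9, 45, 225, 1125, 5625]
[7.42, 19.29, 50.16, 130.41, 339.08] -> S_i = 7.42*2.60^i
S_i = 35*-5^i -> [35, -175, 875, -4375, 21875]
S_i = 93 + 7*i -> [93, 100, 107, 114, 121]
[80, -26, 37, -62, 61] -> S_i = Random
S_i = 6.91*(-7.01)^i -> [6.91, -48.44, 339.56, -2380.3, 16685.92]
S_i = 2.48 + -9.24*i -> [2.48, -6.76, -16.0, -25.24, -34.48]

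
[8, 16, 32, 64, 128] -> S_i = 8*2^i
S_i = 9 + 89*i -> [9, 98, 187, 276, 365]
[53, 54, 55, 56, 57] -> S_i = 53 + 1*i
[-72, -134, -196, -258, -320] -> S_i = -72 + -62*i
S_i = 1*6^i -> [1, 6, 36, 216, 1296]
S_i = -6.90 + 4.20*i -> [-6.9, -2.7, 1.5, 5.7, 9.9]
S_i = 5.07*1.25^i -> [5.07, 6.34, 7.92, 9.9, 12.38]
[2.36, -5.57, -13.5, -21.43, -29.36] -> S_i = 2.36 + -7.93*i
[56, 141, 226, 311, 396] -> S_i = 56 + 85*i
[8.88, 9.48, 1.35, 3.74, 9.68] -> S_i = Random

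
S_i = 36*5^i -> [36, 180, 900, 4500, 22500]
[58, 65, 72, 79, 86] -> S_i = 58 + 7*i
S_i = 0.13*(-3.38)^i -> [0.13, -0.44, 1.49, -5.02, 16.97]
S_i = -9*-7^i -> [-9, 63, -441, 3087, -21609]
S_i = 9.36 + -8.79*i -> [9.36, 0.57, -8.22, -17.01, -25.8]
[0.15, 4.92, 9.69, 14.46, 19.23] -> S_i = 0.15 + 4.77*i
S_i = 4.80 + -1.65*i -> [4.8, 3.15, 1.5, -0.15, -1.8]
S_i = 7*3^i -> [7, 21, 63, 189, 567]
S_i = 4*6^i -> [4, 24, 144, 864, 5184]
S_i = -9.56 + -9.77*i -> [-9.56, -19.33, -29.1, -38.87, -48.64]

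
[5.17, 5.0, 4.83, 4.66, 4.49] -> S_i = 5.17 + -0.17*i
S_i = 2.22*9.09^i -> [2.22, 20.18, 183.43, 1667.42, 15156.83]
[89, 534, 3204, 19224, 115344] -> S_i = 89*6^i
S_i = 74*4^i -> [74, 296, 1184, 4736, 18944]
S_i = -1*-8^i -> [-1, 8, -64, 512, -4096]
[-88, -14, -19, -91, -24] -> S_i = Random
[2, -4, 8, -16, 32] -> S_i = 2*-2^i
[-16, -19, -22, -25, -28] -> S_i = -16 + -3*i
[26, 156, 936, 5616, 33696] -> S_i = 26*6^i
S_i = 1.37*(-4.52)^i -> [1.37, -6.19, 27.99, -126.51, 571.84]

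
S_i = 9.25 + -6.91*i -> [9.25, 2.34, -4.57, -11.48, -18.39]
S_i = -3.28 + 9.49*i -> [-3.28, 6.21, 15.7, 25.19, 34.68]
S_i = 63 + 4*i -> [63, 67, 71, 75, 79]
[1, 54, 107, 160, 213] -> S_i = 1 + 53*i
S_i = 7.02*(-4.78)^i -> [7.02, -33.56, 160.4, -766.69, 3664.79]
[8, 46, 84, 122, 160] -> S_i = 8 + 38*i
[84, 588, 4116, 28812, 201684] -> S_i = 84*7^i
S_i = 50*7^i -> [50, 350, 2450, 17150, 120050]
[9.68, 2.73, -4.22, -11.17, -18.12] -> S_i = 9.68 + -6.95*i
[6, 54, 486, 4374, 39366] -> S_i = 6*9^i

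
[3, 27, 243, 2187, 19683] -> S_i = 3*9^i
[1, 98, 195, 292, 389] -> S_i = 1 + 97*i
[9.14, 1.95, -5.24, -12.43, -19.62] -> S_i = 9.14 + -7.19*i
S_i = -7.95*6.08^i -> [-7.95, -48.34, -293.88, -1786.81, -10863.79]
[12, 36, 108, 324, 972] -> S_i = 12*3^i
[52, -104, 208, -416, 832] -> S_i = 52*-2^i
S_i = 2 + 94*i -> [2, 96, 190, 284, 378]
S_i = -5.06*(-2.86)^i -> [-5.06, 14.47, -41.39, 118.37, -338.54]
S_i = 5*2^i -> [5, 10, 20, 40, 80]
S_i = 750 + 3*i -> [750, 753, 756, 759, 762]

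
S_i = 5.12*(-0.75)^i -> [5.12, -3.84, 2.88, -2.16, 1.62]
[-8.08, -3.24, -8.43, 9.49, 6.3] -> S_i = Random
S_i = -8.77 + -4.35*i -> [-8.77, -13.12, -17.47, -21.82, -26.17]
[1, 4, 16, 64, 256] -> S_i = 1*4^i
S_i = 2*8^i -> [2, 16, 128, 1024, 8192]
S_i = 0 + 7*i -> [0, 7, 14, 21, 28]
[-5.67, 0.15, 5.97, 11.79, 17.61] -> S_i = -5.67 + 5.82*i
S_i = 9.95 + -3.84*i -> [9.95, 6.11, 2.27, -1.57, -5.41]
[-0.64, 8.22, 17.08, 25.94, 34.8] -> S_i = -0.64 + 8.86*i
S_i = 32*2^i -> [32, 64, 128, 256, 512]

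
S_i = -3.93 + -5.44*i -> [-3.93, -9.37, -14.81, -20.25, -25.69]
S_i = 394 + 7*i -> [394, 401, 408, 415, 422]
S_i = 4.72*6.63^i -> [4.72, 31.29, 207.48, 1375.57, 9120.03]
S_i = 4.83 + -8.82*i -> [4.83, -3.99, -12.81, -21.63, -30.45]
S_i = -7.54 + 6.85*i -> [-7.54, -0.69, 6.16, 13.01, 19.86]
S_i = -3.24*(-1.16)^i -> [-3.24, 3.76, -4.36, 5.06, -5.87]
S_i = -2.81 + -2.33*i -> [-2.81, -5.14, -7.47, -9.8, -12.13]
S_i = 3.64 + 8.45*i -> [3.64, 12.09, 20.54, 28.99, 37.44]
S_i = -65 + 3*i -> [-65, -62, -59, -56, -53]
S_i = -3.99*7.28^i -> [-3.99, -29.05, -211.46, -1539.46, -11207.23]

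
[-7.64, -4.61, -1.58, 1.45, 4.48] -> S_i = -7.64 + 3.03*i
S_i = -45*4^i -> [-45, -180, -720, -2880, -11520]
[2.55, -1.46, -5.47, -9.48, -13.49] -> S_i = 2.55 + -4.01*i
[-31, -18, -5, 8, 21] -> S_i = -31 + 13*i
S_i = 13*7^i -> [13, 91, 637, 4459, 31213]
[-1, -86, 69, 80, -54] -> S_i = Random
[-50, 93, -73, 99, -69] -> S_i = Random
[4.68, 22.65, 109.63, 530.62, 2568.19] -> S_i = 4.68*4.84^i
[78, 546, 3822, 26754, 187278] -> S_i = 78*7^i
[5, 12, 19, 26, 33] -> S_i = 5 + 7*i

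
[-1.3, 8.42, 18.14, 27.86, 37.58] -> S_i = -1.30 + 9.72*i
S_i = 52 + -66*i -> [52, -14, -80, -146, -212]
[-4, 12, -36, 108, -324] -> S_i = -4*-3^i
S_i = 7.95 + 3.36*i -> [7.95, 11.31, 14.67, 18.03, 21.39]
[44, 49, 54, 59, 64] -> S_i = 44 + 5*i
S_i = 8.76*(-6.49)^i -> [8.76, -56.85, 368.97, -2394.63, 15541.14]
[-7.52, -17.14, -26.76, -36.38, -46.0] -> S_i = -7.52 + -9.62*i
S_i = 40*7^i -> [40, 280, 1960, 13720, 96040]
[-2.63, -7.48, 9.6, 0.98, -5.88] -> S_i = Random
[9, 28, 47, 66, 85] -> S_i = 9 + 19*i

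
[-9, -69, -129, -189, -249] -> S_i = -9 + -60*i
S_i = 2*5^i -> [2, 10, 50, 250, 1250]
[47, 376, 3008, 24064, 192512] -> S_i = 47*8^i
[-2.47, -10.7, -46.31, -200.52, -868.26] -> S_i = -2.47*4.33^i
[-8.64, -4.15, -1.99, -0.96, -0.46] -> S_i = -8.64*0.48^i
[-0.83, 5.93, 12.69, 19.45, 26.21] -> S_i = -0.83 + 6.76*i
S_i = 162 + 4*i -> [162, 166, 170, 174, 178]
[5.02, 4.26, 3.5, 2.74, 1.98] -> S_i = 5.02 + -0.76*i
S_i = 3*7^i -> [3, 21, 147, 1029, 7203]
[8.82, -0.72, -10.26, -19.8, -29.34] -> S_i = 8.82 + -9.54*i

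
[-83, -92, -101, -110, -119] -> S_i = -83 + -9*i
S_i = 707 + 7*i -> [707, 714, 721, 728, 735]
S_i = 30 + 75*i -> [30, 105, 180, 255, 330]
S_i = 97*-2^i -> [97, -194, 388, -776, 1552]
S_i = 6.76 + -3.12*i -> [6.76, 3.64, 0.52, -2.6, -5.72]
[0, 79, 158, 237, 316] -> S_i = 0 + 79*i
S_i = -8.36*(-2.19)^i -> [-8.36, 18.31, -40.1, 87.81, -192.3]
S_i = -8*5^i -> [-8, -40, -200, -1000, -5000]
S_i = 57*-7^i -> [57, -399, 2793, -19551, 136857]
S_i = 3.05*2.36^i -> [3.05, 7.2, 16.99, 40.09, 94.61]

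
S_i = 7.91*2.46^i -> [7.91, 19.46, 47.87, 117.76, 289.68]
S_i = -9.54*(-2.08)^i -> [-9.54, 19.84, -41.27, 85.85, -178.57]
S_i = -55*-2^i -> [-55, 110, -220, 440, -880]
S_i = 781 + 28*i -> [781, 809, 837, 865, 893]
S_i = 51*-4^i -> [51, -204, 816, -3264, 13056]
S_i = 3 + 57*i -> [3, 60, 117, 174, 231]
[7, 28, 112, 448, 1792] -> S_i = 7*4^i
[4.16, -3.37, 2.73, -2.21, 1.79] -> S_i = 4.16*(-0.81)^i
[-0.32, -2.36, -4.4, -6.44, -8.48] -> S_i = -0.32 + -2.04*i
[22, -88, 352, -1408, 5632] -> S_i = 22*-4^i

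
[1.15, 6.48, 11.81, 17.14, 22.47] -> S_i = 1.15 + 5.33*i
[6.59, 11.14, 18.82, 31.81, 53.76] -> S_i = 6.59*1.69^i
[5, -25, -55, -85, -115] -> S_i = 5 + -30*i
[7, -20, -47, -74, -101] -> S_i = 7 + -27*i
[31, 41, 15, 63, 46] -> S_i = Random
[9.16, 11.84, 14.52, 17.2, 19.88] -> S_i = 9.16 + 2.68*i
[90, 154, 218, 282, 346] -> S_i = 90 + 64*i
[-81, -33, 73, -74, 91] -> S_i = Random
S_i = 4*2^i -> [4, 8, 16, 32, 64]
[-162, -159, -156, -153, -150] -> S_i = -162 + 3*i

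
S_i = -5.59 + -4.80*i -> [-5.59, -10.39, -15.19, -19.99, -24.79]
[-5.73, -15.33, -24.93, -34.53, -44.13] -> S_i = -5.73 + -9.60*i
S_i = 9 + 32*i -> [9, 41, 73, 105, 137]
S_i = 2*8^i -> [2, 16, 128, 1024, 8192]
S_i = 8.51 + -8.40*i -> [8.51, 0.11, -8.29, -16.69, -25.09]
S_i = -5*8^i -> [-5, -40, -320, -2560, -20480]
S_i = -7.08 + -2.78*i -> [-7.08, -9.86, -12.64, -15.42, -18.2]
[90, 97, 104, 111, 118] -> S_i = 90 + 7*i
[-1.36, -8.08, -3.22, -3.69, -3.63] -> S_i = Random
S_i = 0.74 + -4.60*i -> [0.74, -3.86, -8.46, -13.06, -17.66]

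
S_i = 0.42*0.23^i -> [0.42, 0.1, 0.02, 0.01, 0.0]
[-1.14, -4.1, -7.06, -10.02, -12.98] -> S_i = -1.14 + -2.96*i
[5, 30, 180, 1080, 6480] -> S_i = 5*6^i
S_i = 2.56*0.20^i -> [2.56, 0.51, 0.1, 0.02, 0.0]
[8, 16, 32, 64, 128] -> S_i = 8*2^i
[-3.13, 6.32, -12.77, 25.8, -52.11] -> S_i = -3.13*(-2.02)^i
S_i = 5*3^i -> [5, 15, 45, 135, 405]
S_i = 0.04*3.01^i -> [0.04, 0.12, 0.36, 1.09, 3.28]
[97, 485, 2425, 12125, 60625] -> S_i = 97*5^i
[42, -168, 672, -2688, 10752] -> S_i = 42*-4^i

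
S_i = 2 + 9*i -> [2, 11, 20, 29, 38]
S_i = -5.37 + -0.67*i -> [-5.37, -6.04, -6.71, -7.38, -8.05]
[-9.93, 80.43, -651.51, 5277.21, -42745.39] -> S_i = -9.93*(-8.10)^i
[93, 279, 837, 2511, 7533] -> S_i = 93*3^i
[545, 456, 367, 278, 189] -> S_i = 545 + -89*i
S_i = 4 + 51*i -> [4, 55, 106, 157, 208]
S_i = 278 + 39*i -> [278, 317, 356, 395, 434]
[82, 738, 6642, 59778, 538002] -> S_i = 82*9^i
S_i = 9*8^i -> [9, 72, 576, 4608, 36864]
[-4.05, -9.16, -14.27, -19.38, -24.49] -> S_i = -4.05 + -5.11*i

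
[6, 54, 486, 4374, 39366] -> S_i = 6*9^i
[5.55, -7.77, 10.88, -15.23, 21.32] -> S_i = 5.55*(-1.40)^i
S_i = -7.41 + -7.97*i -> [-7.41, -15.38, -23.35, -31.32, -39.29]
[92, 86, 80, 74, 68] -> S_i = 92 + -6*i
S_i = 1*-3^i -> [1, -3, 9, -27, 81]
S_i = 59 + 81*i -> [59, 140, 221, 302, 383]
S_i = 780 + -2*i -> [780, 778, 776, 774, 772]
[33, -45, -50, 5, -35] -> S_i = Random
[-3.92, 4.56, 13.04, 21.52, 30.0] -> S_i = -3.92 + 8.48*i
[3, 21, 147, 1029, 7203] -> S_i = 3*7^i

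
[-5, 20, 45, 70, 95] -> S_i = -5 + 25*i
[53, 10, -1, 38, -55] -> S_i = Random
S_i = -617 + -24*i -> [-617, -641, -665, -689, -713]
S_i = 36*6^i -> [36, 216, 1296, 7776, 46656]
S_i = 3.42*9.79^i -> [3.42, 33.48, 327.79, 3209.03, 31416.43]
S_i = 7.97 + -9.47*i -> [7.97, -1.5, -10.97, -20.44, -29.91]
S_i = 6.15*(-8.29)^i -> [6.15, -50.98, 422.65, -3503.8, 29046.46]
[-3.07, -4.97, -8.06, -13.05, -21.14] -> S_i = -3.07*1.62^i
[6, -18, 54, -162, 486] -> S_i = 6*-3^i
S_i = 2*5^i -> [2, 10, 50, 250, 1250]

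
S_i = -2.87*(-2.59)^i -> [-2.87, 7.43, -19.25, 49.86, -129.15]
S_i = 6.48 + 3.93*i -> [6.48, 10.41, 14.34, 18.27, 22.2]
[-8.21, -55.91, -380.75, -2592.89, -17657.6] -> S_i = -8.21*6.81^i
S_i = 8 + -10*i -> [8, -2, -12, -22, -32]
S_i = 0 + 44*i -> [0, 44, 88, 132, 176]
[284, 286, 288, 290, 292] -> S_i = 284 + 2*i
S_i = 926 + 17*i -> [926, 943, 960, 977, 994]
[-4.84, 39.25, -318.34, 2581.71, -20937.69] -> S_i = -4.84*(-8.11)^i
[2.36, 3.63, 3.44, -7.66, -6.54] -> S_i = Random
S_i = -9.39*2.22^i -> [-9.39, -20.85, -46.28, -102.74, -228.07]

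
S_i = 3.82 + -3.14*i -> [3.82, 0.68, -2.46, -5.6, -8.74]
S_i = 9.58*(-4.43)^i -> [9.58, -42.44, 188.01, -832.87, 3689.61]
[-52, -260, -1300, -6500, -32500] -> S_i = -52*5^i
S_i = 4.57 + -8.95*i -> [4.57, -4.38, -13.33, -22.28, -31.23]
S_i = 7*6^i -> [7, 42, 252, 1512, 9072]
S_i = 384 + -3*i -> [384, 381, 378, 375, 372]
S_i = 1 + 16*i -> [1, 17, 33, 49, 65]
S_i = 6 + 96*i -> [6, 102, 198, 294, 390]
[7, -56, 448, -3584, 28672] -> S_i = 7*-8^i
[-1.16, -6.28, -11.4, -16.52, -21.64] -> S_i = -1.16 + -5.12*i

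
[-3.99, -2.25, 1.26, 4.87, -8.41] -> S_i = Random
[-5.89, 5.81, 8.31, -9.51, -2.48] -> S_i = Random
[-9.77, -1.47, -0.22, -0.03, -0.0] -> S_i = -9.77*0.15^i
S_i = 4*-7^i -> [4, -28, 196, -1372, 9604]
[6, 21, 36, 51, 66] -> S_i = 6 + 15*i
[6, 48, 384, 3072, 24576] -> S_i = 6*8^i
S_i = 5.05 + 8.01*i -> [5.05, 13.06, 21.07, 29.08, 37.09]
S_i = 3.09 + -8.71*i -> [3.09, -5.62, -14.33, -23.04, -31.75]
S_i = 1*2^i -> [1, 2, 4, 8, 16]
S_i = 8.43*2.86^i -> [8.43, 24.11, 68.95, 197.21, 564.02]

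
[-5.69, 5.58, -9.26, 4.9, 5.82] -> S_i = Random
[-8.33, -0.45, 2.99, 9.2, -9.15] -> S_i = Random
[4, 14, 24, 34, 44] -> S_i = 4 + 10*i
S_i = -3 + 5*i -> [-3, 2, 7, 12, 17]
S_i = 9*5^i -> [9, 45, 225, 1125, 5625]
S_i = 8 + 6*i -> [8, 14, 20, 26, 32]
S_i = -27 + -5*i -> [-27, -32, -37, -42, -47]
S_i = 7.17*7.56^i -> [7.17, 54.21, 409.79, 3098.02, 23421.05]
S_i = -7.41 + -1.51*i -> [-7.41, -8.92, -10.43, -11.94, -13.45]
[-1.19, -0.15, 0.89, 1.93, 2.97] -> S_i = -1.19 + 1.04*i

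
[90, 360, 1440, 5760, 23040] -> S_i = 90*4^i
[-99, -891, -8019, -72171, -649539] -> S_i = -99*9^i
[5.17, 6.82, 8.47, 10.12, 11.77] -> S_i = 5.17 + 1.65*i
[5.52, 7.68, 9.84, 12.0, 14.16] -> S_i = 5.52 + 2.16*i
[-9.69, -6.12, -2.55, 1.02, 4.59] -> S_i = -9.69 + 3.57*i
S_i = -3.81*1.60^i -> [-3.81, -6.1, -9.75, -15.61, -24.97]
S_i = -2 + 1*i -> [-2, -1, 0, 1, 2]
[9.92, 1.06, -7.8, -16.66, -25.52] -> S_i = 9.92 + -8.86*i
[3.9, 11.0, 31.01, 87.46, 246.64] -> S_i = 3.90*2.82^i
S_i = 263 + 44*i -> [263, 307, 351, 395, 439]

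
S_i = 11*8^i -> [11, 88, 704, 5632, 45056]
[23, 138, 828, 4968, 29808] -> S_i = 23*6^i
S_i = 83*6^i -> [83, 498, 2988, 17928, 107568]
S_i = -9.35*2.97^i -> [-9.35, -27.77, -82.48, -244.95, -727.51]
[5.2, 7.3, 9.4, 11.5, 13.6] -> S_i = 5.20 + 2.10*i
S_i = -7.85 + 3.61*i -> [-7.85, -4.24, -0.63, 2.98, 6.59]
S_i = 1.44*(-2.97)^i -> [1.44, -4.28, 12.7, -37.73, 112.04]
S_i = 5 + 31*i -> [5, 36, 67, 98, 129]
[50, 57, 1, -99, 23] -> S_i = Random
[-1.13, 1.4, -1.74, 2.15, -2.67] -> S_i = -1.13*(-1.24)^i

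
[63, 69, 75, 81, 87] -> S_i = 63 + 6*i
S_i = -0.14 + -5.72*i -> [-0.14, -5.86, -11.58, -17.3, -23.02]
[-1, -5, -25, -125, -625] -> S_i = -1*5^i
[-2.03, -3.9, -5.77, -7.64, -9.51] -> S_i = -2.03 + -1.87*i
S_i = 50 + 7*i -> [50, 57, 64, 71, 78]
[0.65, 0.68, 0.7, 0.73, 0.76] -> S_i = 0.65*1.04^i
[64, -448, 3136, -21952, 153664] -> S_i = 64*-7^i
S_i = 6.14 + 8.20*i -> [6.14, 14.34, 22.54, 30.74, 38.94]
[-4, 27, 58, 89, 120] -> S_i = -4 + 31*i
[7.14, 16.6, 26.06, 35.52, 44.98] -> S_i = 7.14 + 9.46*i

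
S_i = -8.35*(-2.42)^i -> [-8.35, 20.21, -48.9, 118.34, -286.38]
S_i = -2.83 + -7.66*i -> [-2.83, -10.49, -18.15, -25.81, -33.47]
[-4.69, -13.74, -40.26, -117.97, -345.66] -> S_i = -4.69*2.93^i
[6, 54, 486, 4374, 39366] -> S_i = 6*9^i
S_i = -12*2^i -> [-12, -24, -48, -96, -192]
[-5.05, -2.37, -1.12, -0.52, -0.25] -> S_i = -5.05*0.47^i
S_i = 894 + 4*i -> [894, 898, 902, 906, 910]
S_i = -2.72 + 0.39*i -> [-2.72, -2.33, -1.94, -1.55, -1.16]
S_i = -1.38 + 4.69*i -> [-1.38, 3.31, 8.0, 12.69, 17.38]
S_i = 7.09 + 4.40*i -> [7.09, 11.49, 15.89, 20.29, 24.69]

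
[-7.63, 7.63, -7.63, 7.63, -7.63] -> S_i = -7.63*(-1.00)^i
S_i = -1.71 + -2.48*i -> [-1.71, -4.19, -6.67, -9.15, -11.63]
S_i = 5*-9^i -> [5, -45, 405, -3645, 32805]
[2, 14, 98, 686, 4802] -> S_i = 2*7^i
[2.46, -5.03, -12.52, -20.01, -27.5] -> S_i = 2.46 + -7.49*i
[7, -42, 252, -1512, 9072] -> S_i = 7*-6^i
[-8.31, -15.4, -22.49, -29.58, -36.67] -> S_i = -8.31 + -7.09*i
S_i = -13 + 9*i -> [-13, -4, 5, 14, 23]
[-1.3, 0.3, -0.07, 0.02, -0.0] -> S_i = -1.30*(-0.23)^i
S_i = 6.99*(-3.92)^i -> [6.99, -27.4, 107.41, -421.05, 1650.52]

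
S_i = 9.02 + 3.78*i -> [9.02, 12.8, 16.58, 20.36, 24.14]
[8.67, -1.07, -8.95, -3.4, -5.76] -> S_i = Random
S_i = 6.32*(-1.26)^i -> [6.32, -7.96, 10.03, -12.64, 15.93]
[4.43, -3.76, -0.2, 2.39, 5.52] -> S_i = Random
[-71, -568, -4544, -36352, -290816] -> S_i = -71*8^i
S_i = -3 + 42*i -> [-3, 39, 81, 123, 165]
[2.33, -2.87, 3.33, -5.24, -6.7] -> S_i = Random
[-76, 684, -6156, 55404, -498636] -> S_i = -76*-9^i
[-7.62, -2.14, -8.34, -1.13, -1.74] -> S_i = Random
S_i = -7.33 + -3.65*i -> [-7.33, -10.98, -14.63, -18.28, -21.93]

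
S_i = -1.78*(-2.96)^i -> [-1.78, 5.27, -15.6, 46.16, -136.64]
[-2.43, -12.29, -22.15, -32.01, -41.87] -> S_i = -2.43 + -9.86*i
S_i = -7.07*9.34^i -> [-7.07, -66.03, -616.76, -5760.5, -53803.05]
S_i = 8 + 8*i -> [8, 16, 24, 32, 40]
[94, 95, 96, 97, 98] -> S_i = 94 + 1*i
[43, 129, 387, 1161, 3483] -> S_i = 43*3^i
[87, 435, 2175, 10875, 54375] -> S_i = 87*5^i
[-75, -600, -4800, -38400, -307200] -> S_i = -75*8^i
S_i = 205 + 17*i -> [205, 222, 239, 256, 273]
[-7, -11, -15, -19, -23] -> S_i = -7 + -4*i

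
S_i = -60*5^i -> [-60, -300, -1500, -7500, -37500]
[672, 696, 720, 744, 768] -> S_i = 672 + 24*i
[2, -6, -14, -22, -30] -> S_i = 2 + -8*i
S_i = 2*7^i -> [2, 14, 98, 686, 4802]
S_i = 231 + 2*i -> [231, 233, 235, 237, 239]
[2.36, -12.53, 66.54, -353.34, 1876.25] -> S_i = 2.36*(-5.31)^i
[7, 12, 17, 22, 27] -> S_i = 7 + 5*i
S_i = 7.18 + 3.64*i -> [7.18, 10.82, 14.46, 18.1, 21.74]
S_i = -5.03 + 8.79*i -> [-5.03, 3.76, 12.55, 21.34, 30.13]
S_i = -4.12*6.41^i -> [-4.12, -26.41, -169.28, -1085.1, -6955.52]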